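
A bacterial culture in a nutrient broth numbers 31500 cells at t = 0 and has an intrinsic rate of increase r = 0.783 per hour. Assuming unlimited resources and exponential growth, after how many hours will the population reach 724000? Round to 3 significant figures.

4.00 hours

Set N₀·e^(rt) = 724000: e^(0.783·t) = 724000/31500 = 22.984.
0.783·t = ln(22.984) = 3.1348, so t = 3.1348/0.783 = 4.0036.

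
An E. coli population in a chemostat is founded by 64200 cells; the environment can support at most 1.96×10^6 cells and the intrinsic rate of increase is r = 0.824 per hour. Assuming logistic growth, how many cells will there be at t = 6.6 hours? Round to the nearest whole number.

1737052 cells

A = (K − N₀)/N₀ = (1.96×10^6 − 64200)/64200 = 29.53.
N(t) = K/(1 + A·e^(−rt)) = 1.96×10^6/(1 + 29.53×e^(−0.824×6.6)).
e^(−5.438) = 0.0043464; denominator = 1 + 29.53×0.0043464 = 1.1283.
N = 1.96×10^6/1.1283 = 1.737052×10^6.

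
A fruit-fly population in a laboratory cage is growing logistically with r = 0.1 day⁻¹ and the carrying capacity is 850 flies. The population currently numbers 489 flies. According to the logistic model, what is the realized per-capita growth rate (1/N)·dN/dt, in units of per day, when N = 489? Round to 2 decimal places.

0.04 per day

(1/N)·dN/dt = r(1 − N/K) = 0.1 × (1 − 489/850).
= 0.1 × 0.42471 = 0.042471.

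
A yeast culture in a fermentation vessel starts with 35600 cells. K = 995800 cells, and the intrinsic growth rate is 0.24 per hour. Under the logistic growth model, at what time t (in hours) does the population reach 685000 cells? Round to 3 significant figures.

17.0 hours

A = (K − N₀)/N₀ = (995800 − 35600)/35600 = 26.972.
Solve 995800/(1 + 26.972·e^(−0.24t)) = 685000: 1 + 26.972·e^(−0.24t) = 1.4537, so e^(−0.24t) = 0.016822.
−0.24·t = ln(0.016822) = -4.0851, so t = 4.0851/0.24 = 17.021.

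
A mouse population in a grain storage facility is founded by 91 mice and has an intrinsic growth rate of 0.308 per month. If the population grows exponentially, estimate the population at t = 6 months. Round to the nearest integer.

N(t) = N₀·e^(rt) = 91 × e^(0.308×6) = 91 × e^1.848.
e^1.848 ≈ 6.3471, so N ≈ 91 × 6.3471 = 577.587.

578 mice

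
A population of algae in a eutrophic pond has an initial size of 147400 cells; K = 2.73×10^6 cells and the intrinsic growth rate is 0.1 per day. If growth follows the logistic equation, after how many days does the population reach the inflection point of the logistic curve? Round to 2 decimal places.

Logistic growth is fastest at N = K/2 = 1.365×10^6.
A = (K − N₀)/N₀ = 17.521. Set K/(1 + A·e^(−rt)) = K/2 → A·e^(−rt) = 1.
e^(−0.1t) = 1/17.521 = 0.0570743, so t = ln(17.521)/0.1 = 2.8634/0.1 = 28.634.

28.63 days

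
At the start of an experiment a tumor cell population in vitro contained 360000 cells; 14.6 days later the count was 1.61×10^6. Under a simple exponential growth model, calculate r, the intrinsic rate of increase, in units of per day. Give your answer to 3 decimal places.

From N(t) = N₀·e^(rt): e^(r·14.6) = 1.61×10^6/360000 = 4.4722.
r·14.6 = ln(4.4722) = 1.4979, so r = 1.4979/14.6 = 0.10259.

0.103 per day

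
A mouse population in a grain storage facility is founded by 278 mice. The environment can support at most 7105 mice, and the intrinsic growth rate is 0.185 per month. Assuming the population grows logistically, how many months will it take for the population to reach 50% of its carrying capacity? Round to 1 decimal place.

A = (K − N₀)/N₀ = (7105 − 278)/278 = 24.558.
Solve 7105/(1 + 24.558·e^(−0.185t)) = 3552.5: 1 + 24.558·e^(−0.185t) = 2, so e^(−0.185t) = 0.0407207.
−0.185·t = ln(0.0407207) = -3.201, so t = 3.201/0.185 = 17.303.

17.3 months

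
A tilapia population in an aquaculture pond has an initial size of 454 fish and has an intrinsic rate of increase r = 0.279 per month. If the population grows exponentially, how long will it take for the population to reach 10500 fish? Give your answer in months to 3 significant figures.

11.3 months

Set N₀·e^(rt) = 10500: e^(0.279·t) = 10500/454 = 23.128.
0.279·t = ln(23.128) = 3.141, so t = 3.141/0.279 = 11.258.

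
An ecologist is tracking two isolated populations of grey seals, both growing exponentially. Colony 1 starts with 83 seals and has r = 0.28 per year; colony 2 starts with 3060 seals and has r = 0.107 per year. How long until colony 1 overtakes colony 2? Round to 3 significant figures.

Set 83·e^(0.28t) = 3060·e^(0.107t).
e^((0.28 − 0.107)t) = 3060/83 → e^(0.173·t) = 36.867.
0.173·t = ln(36.867) = 3.6073, so t = 3.6073/0.173 = 20.852.

20.9 years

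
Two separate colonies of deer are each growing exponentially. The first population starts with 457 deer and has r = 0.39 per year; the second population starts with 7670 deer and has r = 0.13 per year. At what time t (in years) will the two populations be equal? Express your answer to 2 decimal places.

10.85 years

Set 457·e^(0.39t) = 7670·e^(0.13t).
e^((0.39 − 0.13)t) = 7670/457 → e^(0.26·t) = 16.783.
0.26·t = ln(16.783) = 2.8204, so t = 2.8204/0.26 = 10.848.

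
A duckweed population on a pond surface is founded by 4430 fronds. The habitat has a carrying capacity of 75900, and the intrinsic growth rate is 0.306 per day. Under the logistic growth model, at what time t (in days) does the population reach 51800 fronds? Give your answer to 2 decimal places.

11.59 days

A = (K − N₀)/N₀ = (75900 − 4430)/4430 = 16.133.
Solve 75900/(1 + 16.133·e^(−0.306t)) = 51800: 1 + 16.133·e^(−0.306t) = 1.4653, so e^(−0.306t) = 0.0288381.
−0.306·t = ln(0.0288381) = -3.5461, so t = 3.5461/0.306 = 11.588.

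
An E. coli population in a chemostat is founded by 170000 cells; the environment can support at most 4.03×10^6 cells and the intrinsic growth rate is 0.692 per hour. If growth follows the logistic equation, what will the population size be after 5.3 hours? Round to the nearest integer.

A = (K − N₀)/N₀ = (4.03×10^6 − 170000)/170000 = 22.706.
N(t) = K/(1 + A·e^(−rt)) = 4.03×10^6/(1 + 22.706×e^(−0.692×5.3)).
e^(−3.668) = 0.025538; denominator = 1 + 22.706×0.025538 = 1.5799.
N = 4.03×10^6/1.5799 = 2.550866×10^6.

2550866 cells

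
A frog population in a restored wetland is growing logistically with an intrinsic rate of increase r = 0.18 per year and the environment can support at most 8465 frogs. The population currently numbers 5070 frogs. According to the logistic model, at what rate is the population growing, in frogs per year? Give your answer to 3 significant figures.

dN/dt = rN(1 − N/K) = 0.18 × 5070 × (1 − 5070/8465).
1 − 5070/8465 = 0.40106; dN/dt = 0.18 × 5070 × 0.40106 = 366.01.

366 frogs per year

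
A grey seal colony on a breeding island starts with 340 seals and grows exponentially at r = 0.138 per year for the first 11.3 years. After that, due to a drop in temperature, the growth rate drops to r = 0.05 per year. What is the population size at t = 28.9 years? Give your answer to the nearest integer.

Phase 1: N(11.3) = 340·e^(0.138×11.3) = 340·e^1.559 = 1617.03.
Phase 2 runs for 28.9 − 11.3 = 17.6 years at r = 0.05.
N(28.9) = 1617.03·e^(0.05×17.6) = 1617.03·e^0.88 = 3898.49.

3898 seals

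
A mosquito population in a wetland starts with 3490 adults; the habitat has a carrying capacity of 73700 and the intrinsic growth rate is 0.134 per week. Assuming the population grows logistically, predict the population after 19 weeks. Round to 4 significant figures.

A = (K − N₀)/N₀ = (73700 − 3490)/3490 = 20.117.
N(t) = K/(1 + A·e^(−rt)) = 73700/(1 + 20.117×e^(−0.134×19)).
e^(−2.546) = 0.078395; denominator = 1 + 20.117×0.078395 = 2.5771.
N = 73700/2.5771 = 28598.

28600 adults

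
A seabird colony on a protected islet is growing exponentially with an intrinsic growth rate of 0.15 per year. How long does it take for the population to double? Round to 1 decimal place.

Doubling time t_d = ln(2)/r = 0.6931/0.15 = 4.621.

4.6 years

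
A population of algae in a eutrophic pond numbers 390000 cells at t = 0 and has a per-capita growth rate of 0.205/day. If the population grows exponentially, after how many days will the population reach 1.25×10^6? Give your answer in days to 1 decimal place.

Set N₀·e^(rt) = 1.25×10^6: e^(0.205·t) = 1.25×10^6/390000 = 3.2051.
0.205·t = ln(3.2051) = 1.1648, so t = 1.1648/0.205 = 5.6817.

5.7 days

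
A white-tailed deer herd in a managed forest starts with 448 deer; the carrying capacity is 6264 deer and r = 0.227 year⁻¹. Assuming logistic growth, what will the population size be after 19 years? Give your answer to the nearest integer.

5336 deer

A = (K − N₀)/N₀ = (6264 − 448)/448 = 12.982.
N(t) = K/(1 + A·e^(−rt)) = 6264/(1 + 12.982×e^(−0.227×19)).
e^(−4.313) = 0.013393; denominator = 1 + 12.982×0.013393 = 1.1739.
N = 6264/1.1739 = 5336.18.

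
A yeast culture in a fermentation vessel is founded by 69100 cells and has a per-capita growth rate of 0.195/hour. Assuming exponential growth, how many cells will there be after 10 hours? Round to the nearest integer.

N(t) = N₀·e^(rt) = 69100 × e^(0.195×10) = 69100 × e^1.95.
e^1.95 ≈ 7.0287, so N ≈ 69100 × 7.0287 = 485682.

485682 cells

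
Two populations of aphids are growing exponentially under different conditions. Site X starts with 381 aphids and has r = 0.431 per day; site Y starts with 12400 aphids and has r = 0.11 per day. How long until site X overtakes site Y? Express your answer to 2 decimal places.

10.85 days

Set 381·e^(0.431t) = 12400·e^(0.11t).
e^((0.431 − 0.11)t) = 12400/381 → e^(0.321·t) = 32.546.
0.321·t = ln(32.546) = 3.4827, so t = 3.4827/0.321 = 10.849.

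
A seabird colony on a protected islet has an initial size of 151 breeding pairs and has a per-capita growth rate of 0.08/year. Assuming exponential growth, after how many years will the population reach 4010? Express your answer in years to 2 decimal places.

Set N₀·e^(rt) = 4010: e^(0.08·t) = 4010/151 = 26.556.
0.08·t = ln(26.556) = 3.2793, so t = 3.2793/0.08 = 40.991.

40.99 years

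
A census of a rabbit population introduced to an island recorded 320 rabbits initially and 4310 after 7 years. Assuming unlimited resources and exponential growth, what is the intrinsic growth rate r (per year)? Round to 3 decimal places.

0.371 per year

From N(t) = N₀·e^(rt): e^(r·7) = 4310/320 = 13.469.
r·7 = ln(13.469) = 2.6004, so r = 2.6004/7 = 0.37148.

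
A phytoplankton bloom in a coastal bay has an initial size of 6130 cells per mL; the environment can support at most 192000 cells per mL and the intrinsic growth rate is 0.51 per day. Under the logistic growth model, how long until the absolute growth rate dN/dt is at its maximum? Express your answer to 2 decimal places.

6.69 days

Logistic growth is fastest at N = K/2 = 96000.
A = (K − N₀)/N₀ = 30.321. Set K/(1 + A·e^(−rt)) = K/2 → A·e^(−rt) = 1.
e^(−0.51t) = 1/30.321 = 0.03298, so t = ln(30.321)/0.51 = 3.4119/0.51 = 6.6899.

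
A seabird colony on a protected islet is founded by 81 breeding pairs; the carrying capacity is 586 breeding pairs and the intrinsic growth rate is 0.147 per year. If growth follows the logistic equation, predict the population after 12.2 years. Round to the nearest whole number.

A = (K − N₀)/N₀ = (586 − 81)/81 = 6.2346.
N(t) = K/(1 + A·e^(−rt)) = 586/(1 + 6.2346×e^(−0.147×12.2)).
e^(−1.793) = 0.16639; denominator = 1 + 6.2346×0.16639 = 2.0374.
N = 586/2.0374 = 287.623.

288 breeding pairs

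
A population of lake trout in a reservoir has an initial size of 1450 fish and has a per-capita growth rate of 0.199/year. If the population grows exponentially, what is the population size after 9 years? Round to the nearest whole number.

N(t) = N₀·e^(rt) = 1450 × e^(0.199×9) = 1450 × e^1.791.
e^1.791 ≈ 5.9954, so N ≈ 1450 × 5.9954 = 8693.4.

8693 fish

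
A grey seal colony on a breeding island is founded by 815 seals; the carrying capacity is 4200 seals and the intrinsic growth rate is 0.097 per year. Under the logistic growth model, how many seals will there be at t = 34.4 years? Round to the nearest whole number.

3660 seals

A = (K − N₀)/N₀ = (4200 − 815)/815 = 4.1534.
N(t) = K/(1 + A·e^(−rt)) = 4200/(1 + 4.1534×e^(−0.097×34.4)).
e^(−3.337) = 0.035551; denominator = 1 + 4.1534×0.035551 = 1.1477.
N = 4200/1.1477 = 3659.64.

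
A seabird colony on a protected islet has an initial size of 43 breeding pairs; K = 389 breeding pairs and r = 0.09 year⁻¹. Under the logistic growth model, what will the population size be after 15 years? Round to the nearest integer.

A = (K − N₀)/N₀ = (389 − 43)/43 = 8.0465.
N(t) = K/(1 + A·e^(−rt)) = 389/(1 + 8.0465×e^(−0.09×15)).
e^(−1.35) = 0.25924; denominator = 1 + 8.0465×0.25924 = 3.086.
N = 389/3.086 = 126.054.

126 breeding pairs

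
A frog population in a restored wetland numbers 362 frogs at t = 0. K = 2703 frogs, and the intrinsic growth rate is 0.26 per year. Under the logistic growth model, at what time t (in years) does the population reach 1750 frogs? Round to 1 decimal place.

9.5 years

A = (K − N₀)/N₀ = (2703 − 362)/362 = 6.4669.
Solve 2703/(1 + 6.4669·e^(−0.26t)) = 1750: 1 + 6.4669·e^(−0.26t) = 1.5446, so e^(−0.26t) = 0.0842097.
−0.26·t = ln(0.0842097) = -2.4744, so t = 2.4744/0.26 = 9.5171.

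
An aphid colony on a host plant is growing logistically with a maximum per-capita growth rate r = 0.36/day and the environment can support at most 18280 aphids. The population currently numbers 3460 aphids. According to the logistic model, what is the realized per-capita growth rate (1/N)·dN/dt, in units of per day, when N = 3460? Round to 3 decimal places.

(1/N)·dN/dt = r(1 − N/K) = 0.36 × (1 − 3460/18280).
= 0.36 × 0.81072 = 0.29186.

0.292 per day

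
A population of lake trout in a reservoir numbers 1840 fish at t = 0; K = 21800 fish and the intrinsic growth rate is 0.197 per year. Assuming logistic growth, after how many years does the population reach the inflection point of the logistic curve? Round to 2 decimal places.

Logistic growth is fastest at N = K/2 = 10900.
A = (K − N₀)/N₀ = 10.848. Set K/(1 + A·e^(−rt)) = K/2 → A·e^(−rt) = 1.
e^(−0.197t) = 1/10.848 = 0.0921844, so t = ln(10.848)/0.197 = 2.384/0.197 = 12.101.

12.10 years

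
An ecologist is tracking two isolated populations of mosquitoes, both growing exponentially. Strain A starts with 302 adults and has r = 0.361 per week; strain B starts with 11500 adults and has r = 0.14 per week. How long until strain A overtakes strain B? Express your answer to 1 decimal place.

16.5 weeks

Set 302·e^(0.361t) = 11500·e^(0.14t).
e^((0.361 − 0.14)t) = 11500/302 → e^(0.221·t) = 38.079.
0.221·t = ln(38.079) = 3.6397, so t = 3.6397/0.221 = 16.469.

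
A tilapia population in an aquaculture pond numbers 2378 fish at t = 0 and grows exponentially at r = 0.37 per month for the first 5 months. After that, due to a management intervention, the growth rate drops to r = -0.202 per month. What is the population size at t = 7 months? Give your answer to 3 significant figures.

Phase 1: N(5) = 2378·e^(0.37×5) = 2378·e^1.85 = 15123.7.
Phase 2 runs for 7 − 5 = 2 months at r = -0.202.
N(7) = 15123.7·e^(-0.202×2) = 15123.7·e^-0.404 = 10097.2.

10100 fish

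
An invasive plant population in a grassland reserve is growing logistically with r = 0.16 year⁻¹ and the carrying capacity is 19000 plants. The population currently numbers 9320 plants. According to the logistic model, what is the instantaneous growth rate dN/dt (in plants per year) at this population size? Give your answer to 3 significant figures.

760 plants per year

dN/dt = rN(1 − N/K) = 0.16 × 9320 × (1 − 9320/19000).
1 − 9320/19000 = 0.50947; dN/dt = 0.16 × 9320 × 0.50947 = 759.73.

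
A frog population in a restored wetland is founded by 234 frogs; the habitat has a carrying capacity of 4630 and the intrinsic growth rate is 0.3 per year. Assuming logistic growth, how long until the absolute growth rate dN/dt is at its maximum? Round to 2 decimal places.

Logistic growth is fastest at N = K/2 = 2315.
A = (K − N₀)/N₀ = 18.786. Set K/(1 + A·e^(−rt)) = K/2 → A·e^(−rt) = 1.
e^(−0.3t) = 1/18.786 = 0.0532302, so t = ln(18.786)/0.3 = 2.9331/0.3 = 9.7771.

9.78 years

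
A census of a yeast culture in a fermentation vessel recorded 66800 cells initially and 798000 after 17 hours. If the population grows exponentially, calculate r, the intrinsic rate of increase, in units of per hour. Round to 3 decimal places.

From N(t) = N₀·e^(rt): e^(r·17) = 798000/66800 = 11.946.
r·17 = ln(11.946) = 2.4804, so r = 2.4804/17 = 0.14591.

0.146 per hour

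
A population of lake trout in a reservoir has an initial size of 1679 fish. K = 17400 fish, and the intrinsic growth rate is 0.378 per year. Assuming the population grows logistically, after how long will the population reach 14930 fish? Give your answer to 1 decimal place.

10.7 years

A = (K − N₀)/N₀ = (17400 − 1679)/1679 = 9.3633.
Solve 17400/(1 + 9.3633·e^(−0.378t)) = 14930: 1 + 9.3633·e^(−0.378t) = 1.1654, so e^(−0.378t) = 0.0176688.
−0.378·t = ln(0.0176688) = -4.036, so t = 4.036/0.378 = 10.677.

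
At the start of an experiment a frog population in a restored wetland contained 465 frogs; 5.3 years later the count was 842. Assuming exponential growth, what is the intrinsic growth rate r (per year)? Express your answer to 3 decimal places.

From N(t) = N₀·e^(rt): e^(r·5.3) = 842/465 = 1.8108.
r·5.3 = ln(1.8108) = 0.59374, so r = 0.59374/5.3 = 0.11203.

0.112 per year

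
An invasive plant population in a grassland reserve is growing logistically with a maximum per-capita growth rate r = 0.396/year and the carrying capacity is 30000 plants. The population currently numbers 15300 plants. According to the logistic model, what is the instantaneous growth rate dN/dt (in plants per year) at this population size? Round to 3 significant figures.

dN/dt = rN(1 − N/K) = 0.396 × 15300 × (1 − 15300/30000).
1 − 15300/30000 = 0.49; dN/dt = 0.396 × 15300 × 0.49 = 2968.8.

2970 plants per year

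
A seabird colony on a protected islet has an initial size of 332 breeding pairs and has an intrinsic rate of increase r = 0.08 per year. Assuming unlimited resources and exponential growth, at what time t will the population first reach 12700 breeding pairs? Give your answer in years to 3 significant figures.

45.6 years

Set N₀·e^(rt) = 12700: e^(0.08·t) = 12700/332 = 38.253.
0.08·t = ln(38.253) = 3.6442, so t = 3.6442/0.08 = 45.553.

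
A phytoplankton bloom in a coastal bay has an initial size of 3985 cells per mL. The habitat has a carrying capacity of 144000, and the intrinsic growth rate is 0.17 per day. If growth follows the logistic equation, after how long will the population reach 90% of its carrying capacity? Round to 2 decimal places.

33.86 days

A = (K − N₀)/N₀ = (144000 − 3985)/3985 = 35.136.
Solve 144000/(1 + 35.136·e^(−0.17t)) = 129600: 1 + 35.136·e^(−0.17t) = 1.1111, so e^(−0.17t) = 0.00316236.
−0.17·t = ln(0.00316236) = -5.7564, so t = 5.7564/0.17 = 33.861.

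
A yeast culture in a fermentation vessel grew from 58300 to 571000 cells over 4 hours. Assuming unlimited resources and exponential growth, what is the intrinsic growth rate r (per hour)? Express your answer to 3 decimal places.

From N(t) = N₀·e^(rt): e^(r·4) = 571000/58300 = 9.7942.
r·4 = ln(9.7942) = 2.2818, so r = 2.2818/4 = 0.57045.

0.570 per hour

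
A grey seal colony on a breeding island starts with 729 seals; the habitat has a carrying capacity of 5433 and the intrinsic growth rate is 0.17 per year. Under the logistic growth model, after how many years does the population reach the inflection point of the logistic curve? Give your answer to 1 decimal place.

11.0 years

Logistic growth is fastest at N = K/2 = 2716.5.
A = (K − N₀)/N₀ = 6.4527. Set K/(1 + A·e^(−rt)) = K/2 → A·e^(−rt) = 1.
e^(−0.17t) = 1/6.4527 = 0.154974, so t = ln(6.4527)/0.17 = 1.8645/0.17 = 10.968.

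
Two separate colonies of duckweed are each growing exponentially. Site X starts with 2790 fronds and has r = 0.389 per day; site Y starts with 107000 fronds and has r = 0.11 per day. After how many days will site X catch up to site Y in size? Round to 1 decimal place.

13.1 days

Set 2790·e^(0.389t) = 107000·e^(0.11t).
e^((0.389 − 0.11)t) = 107000/2790 → e^(0.279·t) = 38.351.
0.279·t = ln(38.351) = 3.6468, so t = 3.6468/0.279 = 13.071.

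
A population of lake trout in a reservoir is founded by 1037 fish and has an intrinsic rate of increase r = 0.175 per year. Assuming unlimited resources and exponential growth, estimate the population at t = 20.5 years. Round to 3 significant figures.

N(t) = N₀·e^(rt) = 1037 × e^(0.175×20.5) = 1037 × e^3.587.
e^3.587 ≈ 36.144, so N ≈ 1037 × 36.144 = 37480.9.

37500 fish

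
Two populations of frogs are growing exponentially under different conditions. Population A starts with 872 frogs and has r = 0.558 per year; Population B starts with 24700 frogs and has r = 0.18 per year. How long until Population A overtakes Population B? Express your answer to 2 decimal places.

8.85 years

Set 872·e^(0.558t) = 24700·e^(0.18t).
e^((0.558 − 0.18)t) = 24700/872 → e^(0.378·t) = 28.326.
0.378·t = ln(28.326) = 3.3438, so t = 3.3438/0.378 = 8.8459.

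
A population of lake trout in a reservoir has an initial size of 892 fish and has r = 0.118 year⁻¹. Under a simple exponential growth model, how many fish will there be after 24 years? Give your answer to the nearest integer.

15146 fish

N(t) = N₀·e^(rt) = 892 × e^(0.118×24) = 892 × e^2.832.
e^2.832 ≈ 16.979, so N ≈ 892 × 16.979 = 15145.6.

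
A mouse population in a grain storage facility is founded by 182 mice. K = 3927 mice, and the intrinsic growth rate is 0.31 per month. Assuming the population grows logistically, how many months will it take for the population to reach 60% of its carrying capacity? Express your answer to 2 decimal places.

A = (K − N₀)/N₀ = (3927 − 182)/182 = 20.577.
Solve 3927/(1 + 20.577·e^(−0.31t)) = 2356.2: 1 + 20.577·e^(−0.31t) = 1.6667, so e^(−0.31t) = 0.0323988.
−0.31·t = ln(0.0323988) = -3.4296, so t = 3.4296/0.31 = 11.063.

11.06 months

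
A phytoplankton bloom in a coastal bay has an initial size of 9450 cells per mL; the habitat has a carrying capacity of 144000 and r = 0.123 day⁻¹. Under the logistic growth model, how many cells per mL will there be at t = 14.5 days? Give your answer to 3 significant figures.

A = (K − N₀)/N₀ = (144000 − 9450)/9450 = 14.238.
N(t) = K/(1 + A·e^(−rt)) = 144000/(1 + 14.238×e^(−0.123×14.5)).
e^(−1.784) = 0.16805; denominator = 1 + 14.238×0.16805 = 3.3927.
N = 144000/3.3927 = 42444.1.

42400 cells per mL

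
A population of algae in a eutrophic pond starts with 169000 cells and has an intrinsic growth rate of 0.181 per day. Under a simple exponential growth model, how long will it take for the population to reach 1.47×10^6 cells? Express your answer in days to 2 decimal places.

Set N₀·e^(rt) = 1.47×10^6: e^(0.181·t) = 1.47×10^6/169000 = 8.6982.
0.181·t = ln(8.6982) = 2.1631, so t = 2.1631/0.181 = 11.951.

11.95 days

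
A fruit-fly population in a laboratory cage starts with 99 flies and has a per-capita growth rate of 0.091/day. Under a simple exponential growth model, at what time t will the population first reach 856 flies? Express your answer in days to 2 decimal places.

Set N₀·e^(rt) = 856: e^(0.091·t) = 856/99 = 8.6465.
0.091·t = ln(8.6465) = 2.1572, so t = 2.1572/0.091 = 23.705.

23.70 days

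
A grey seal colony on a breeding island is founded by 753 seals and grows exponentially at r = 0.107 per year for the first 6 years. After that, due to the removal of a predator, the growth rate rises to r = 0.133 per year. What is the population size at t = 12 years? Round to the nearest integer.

Phase 1: N(6) = 753·e^(0.107×6) = 753·e^0.642 = 1430.91.
Phase 2 runs for 12 − 6 = 6 years at r = 0.133.
N(12) = 1430.91·e^(0.133×6) = 1430.91·e^0.798 = 3178.18.

3178 seals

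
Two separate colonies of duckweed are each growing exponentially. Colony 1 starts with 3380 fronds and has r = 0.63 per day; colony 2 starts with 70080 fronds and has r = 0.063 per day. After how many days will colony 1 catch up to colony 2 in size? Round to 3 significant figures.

Set 3380·e^(0.63t) = 70080·e^(0.063t).
e^((0.63 − 0.063)t) = 70080/3380 → e^(0.567·t) = 20.734.
0.567·t = ln(20.734) = 3.0318, so t = 3.0318/0.567 = 5.347.

5.35 days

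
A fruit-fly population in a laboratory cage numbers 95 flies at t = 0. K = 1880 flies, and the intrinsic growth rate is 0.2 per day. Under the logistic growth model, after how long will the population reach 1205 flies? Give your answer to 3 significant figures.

A = (K − N₀)/N₀ = (1880 − 95)/95 = 18.789.
Solve 1880/(1 + 18.789·e^(−0.2t)) = 1205: 1 + 18.789·e^(−0.2t) = 1.5602, so e^(−0.2t) = 0.0298128.
−0.2·t = ln(0.0298128) = -3.5128, so t = 3.5128/0.2 = 17.564.

17.6 days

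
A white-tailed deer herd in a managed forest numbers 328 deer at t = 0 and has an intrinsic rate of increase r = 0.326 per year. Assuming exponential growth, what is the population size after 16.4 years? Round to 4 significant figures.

68830 deer

N(t) = N₀·e^(rt) = 328 × e^(0.326×16.4) = 328 × e^5.346.
e^5.346 ≈ 209.85, so N ≈ 328 × 209.85 = 68831.3.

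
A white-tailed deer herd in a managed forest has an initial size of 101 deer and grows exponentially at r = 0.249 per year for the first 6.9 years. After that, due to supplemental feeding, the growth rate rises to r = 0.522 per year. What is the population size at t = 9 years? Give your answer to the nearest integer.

Phase 1: N(6.9) = 101·e^(0.249×6.9) = 101·e^1.718 = 562.967.
Phase 2 runs for 9 − 6.9 = 2.1 years at r = 0.522.
N(9) = 562.967·e^(0.522×2.1) = 562.967·e^1.096 = 1684.83.

1685 deer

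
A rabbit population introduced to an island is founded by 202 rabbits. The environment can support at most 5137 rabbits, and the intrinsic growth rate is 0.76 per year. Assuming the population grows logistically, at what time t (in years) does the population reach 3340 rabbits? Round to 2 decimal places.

5.02 years

A = (K − N₀)/N₀ = (5137 − 202)/202 = 24.431.
Solve 5137/(1 + 24.431·e^(−0.76t)) = 3340: 1 + 24.431·e^(−0.76t) = 1.538, so e^(−0.76t) = 0.0220225.
−0.76·t = ln(0.0220225) = -3.8157, so t = 3.8157/0.76 = 5.0206.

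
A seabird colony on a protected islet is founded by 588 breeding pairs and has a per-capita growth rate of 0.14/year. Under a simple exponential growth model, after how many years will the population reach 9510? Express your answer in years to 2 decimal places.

19.88 years

Set N₀·e^(rt) = 9510: e^(0.14·t) = 9510/588 = 16.173.
0.14·t = ln(16.173) = 2.7834, so t = 2.7834/0.14 = 19.881.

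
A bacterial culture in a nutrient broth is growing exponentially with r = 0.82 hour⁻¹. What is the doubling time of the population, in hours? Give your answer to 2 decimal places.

Doubling time t_d = ln(2)/r = 0.6931/0.82 = 0.8453.

0.85 hours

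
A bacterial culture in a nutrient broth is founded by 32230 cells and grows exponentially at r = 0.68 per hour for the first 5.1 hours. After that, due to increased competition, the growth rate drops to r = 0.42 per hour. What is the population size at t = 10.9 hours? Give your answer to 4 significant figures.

11810000 cells

Phase 1: N(5.1) = 32230·e^(0.68×5.1) = 32230·e^3.468 = 1.033698×10^6.
Phase 2 runs for 10.9 − 5.1 = 5.8 hours at r = 0.42.
N(10.9) = 1.033698×10^6·e^(0.42×5.8) = 1.033698×10^6·e^2.436 = 1.181231×10^7.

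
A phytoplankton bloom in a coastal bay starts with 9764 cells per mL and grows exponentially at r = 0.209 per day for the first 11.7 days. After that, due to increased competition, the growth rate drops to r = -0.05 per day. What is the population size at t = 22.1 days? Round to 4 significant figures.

Phase 1: N(11.7) = 9764·e^(0.209×11.7) = 9764·e^2.445 = 112618.
Phase 2 runs for 22.1 − 11.7 = 10.4 days at r = -0.05.
N(22.1) = 112618·e^(-0.05×10.4) = 112618·e^-0.52 = 66953.8.

66950 cells per mL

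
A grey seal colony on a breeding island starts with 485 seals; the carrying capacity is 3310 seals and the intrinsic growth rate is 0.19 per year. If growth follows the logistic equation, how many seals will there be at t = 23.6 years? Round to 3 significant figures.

A = (K − N₀)/N₀ = (3310 − 485)/485 = 5.8247.
N(t) = K/(1 + A·e^(−rt)) = 3310/(1 + 5.8247×e^(−0.19×23.6)).
e^(−4.484) = 0.011288; denominator = 1 + 5.8247×0.011288 = 1.0658.
N = 3310/1.0658 = 3105.79.

3110 seals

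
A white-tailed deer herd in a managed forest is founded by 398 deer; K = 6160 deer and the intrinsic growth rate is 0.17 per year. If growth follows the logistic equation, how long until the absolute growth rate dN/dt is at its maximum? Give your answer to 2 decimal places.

Logistic growth is fastest at N = K/2 = 3080.
A = (K − N₀)/N₀ = 14.477. Set K/(1 + A·e^(−rt)) = K/2 → A·e^(−rt) = 1.
e^(−0.17t) = 1/14.477 = 0.0690732, so t = ln(14.477)/0.17 = 2.6726/0.17 = 15.721.

15.72 years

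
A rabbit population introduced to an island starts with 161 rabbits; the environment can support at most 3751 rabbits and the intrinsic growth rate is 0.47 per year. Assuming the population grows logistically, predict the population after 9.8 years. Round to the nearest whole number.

3068 rabbits

A = (K − N₀)/N₀ = (3751 − 161)/161 = 22.298.
N(t) = K/(1 + A·e^(−rt)) = 3751/(1 + 22.298×e^(−0.47×9.8)).
e^(−4.606) = 0.0099917; denominator = 1 + 22.298×0.0099917 = 1.2228.
N = 3751/1.2228 = 3067.56.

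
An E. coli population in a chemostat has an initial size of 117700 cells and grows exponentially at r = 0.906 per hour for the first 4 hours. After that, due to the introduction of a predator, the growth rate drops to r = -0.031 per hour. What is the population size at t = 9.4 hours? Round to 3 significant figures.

Phase 1: N(4) = 117700·e^(0.906×4) = 117700·e^3.624 = 4.412245×10^6.
Phase 2 runs for 9.4 − 4 = 5.4 hours at r = -0.031.
N(9.4) = 4.412245×10^6·e^(-0.031×5.4) = 4.412245×10^6·e^-0.1674 = 3.732147×10^6.

3730000 cells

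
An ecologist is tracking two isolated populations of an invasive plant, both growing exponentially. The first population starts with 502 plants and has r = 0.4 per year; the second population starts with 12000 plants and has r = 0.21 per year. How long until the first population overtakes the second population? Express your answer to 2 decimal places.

16.71 years

Set 502·e^(0.4t) = 12000·e^(0.21t).
e^((0.4 − 0.21)t) = 12000/502 → e^(0.19·t) = 23.904.
0.19·t = ln(23.904) = 3.1741, so t = 3.1741/0.19 = 16.706.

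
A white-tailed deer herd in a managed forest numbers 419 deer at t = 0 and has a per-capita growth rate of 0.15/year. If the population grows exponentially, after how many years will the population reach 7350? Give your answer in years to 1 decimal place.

19.1 years

Set N₀·e^(rt) = 7350: e^(0.15·t) = 7350/419 = 17.542.
0.15·t = ln(17.542) = 2.8646, so t = 2.8646/0.15 = 19.097.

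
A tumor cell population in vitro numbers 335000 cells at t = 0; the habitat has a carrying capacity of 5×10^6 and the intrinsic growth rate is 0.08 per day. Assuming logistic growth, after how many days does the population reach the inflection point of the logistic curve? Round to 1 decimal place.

Logistic growth is fastest at N = K/2 = 2.5×10^6.
A = (K − N₀)/N₀ = 13.925. Set K/(1 + A·e^(−rt)) = K/2 → A·e^(−rt) = 1.
e^(−0.08t) = 1/13.925 = 0.0718114, so t = ln(13.925)/0.08 = 2.6337/0.08 = 32.921.

32.9 days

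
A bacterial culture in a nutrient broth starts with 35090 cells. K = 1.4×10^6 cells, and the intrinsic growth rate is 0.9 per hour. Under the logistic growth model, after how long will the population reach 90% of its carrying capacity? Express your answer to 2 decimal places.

6.51 hours

A = (K − N₀)/N₀ = (1.4×10^6 − 35090)/35090 = 38.897.
Solve 1.4×10^6/(1 + 38.897·e^(−0.9t)) = 1.26×10^6: 1 + 38.897·e^(−0.9t) = 1.1111, so e^(−0.9t) = 0.00285652.
−0.9·t = ln(0.00285652) = -5.8582, so t = 5.8582/0.9 = 6.5091.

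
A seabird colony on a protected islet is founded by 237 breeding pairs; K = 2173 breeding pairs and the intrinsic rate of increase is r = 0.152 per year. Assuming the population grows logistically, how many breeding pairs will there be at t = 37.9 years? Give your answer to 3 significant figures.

A = (K − N₀)/N₀ = (2173 − 237)/237 = 8.1688.
N(t) = K/(1 + A·e^(−rt)) = 2173/(1 + 8.1688×e^(−0.152×37.9)).
e^(−5.761) = 0.0031486; denominator = 1 + 8.1688×0.0031486 = 1.0257.
N = 2173/1.0257 = 2118.51.

2120 breeding pairs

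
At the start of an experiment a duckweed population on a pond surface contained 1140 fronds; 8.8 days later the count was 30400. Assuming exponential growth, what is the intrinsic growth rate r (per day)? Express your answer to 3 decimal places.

From N(t) = N₀·e^(rt): e^(r·8.8) = 30400/1140 = 26.667.
r·8.8 = ln(26.667) = 3.2834, so r = 3.2834/8.8 = 0.37312.

0.373 per day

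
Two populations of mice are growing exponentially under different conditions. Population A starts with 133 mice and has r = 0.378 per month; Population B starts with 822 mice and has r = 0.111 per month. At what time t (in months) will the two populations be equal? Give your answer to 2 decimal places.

6.82 months

Set 133·e^(0.378t) = 822·e^(0.111t).
e^((0.378 − 0.111)t) = 822/133 → e^(0.267·t) = 6.1805.
0.267·t = ln(6.1805) = 1.8214, so t = 1.8214/0.267 = 6.8217.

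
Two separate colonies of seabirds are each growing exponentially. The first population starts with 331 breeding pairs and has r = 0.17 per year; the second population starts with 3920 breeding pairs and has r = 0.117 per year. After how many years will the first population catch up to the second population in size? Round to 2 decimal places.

Set 331·e^(0.17t) = 3920·e^(0.117t).
e^((0.17 − 0.117)t) = 3920/331 → e^(0.053·t) = 11.843.
0.053·t = ln(11.843) = 2.4717, so t = 2.4717/0.053 = 46.636.

46.64 years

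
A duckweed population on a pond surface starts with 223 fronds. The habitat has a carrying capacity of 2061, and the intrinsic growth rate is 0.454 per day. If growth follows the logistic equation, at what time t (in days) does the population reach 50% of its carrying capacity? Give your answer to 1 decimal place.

A = (K − N₀)/N₀ = (2061 − 223)/223 = 8.2422.
Solve 2061/(1 + 8.2422·e^(−0.454t)) = 1030.5: 1 + 8.2422·e^(−0.454t) = 2, so e^(−0.454t) = 0.121328.
−0.454·t = ln(0.121328) = -2.1093, so t = 2.1093/0.454 = 4.646.

4.6 days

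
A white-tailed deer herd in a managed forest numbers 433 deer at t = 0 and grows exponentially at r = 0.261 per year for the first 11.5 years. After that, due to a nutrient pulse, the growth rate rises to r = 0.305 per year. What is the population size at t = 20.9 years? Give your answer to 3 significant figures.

Phase 1: N(11.5) = 433·e^(0.261×11.5) = 433·e^3.002 = 8710.09.
Phase 2 runs for 20.9 − 11.5 = 9.4 years at r = 0.305.
N(20.9) = 8710.09·e^(0.305×9.4) = 8710.09·e^2.867 = 153160.

153000 deer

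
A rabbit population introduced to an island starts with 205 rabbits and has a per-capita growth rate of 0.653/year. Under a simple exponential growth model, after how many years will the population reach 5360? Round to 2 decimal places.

Set N₀·e^(rt) = 5360: e^(0.653·t) = 5360/205 = 26.146.
0.653·t = ln(26.146) = 3.2637, so t = 3.2637/0.653 = 4.998.

5.00 years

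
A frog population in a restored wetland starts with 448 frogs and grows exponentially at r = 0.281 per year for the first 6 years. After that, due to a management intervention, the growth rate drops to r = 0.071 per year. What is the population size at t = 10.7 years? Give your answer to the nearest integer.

3376 frogs

Phase 1: N(6) = 448·e^(0.281×6) = 448·e^1.686 = 2418.24.
Phase 2 runs for 10.7 − 6 = 4.7 years at r = 0.071.
N(10.7) = 2418.24·e^(0.071×4.7) = 2418.24·e^0.3337 = 3376.16.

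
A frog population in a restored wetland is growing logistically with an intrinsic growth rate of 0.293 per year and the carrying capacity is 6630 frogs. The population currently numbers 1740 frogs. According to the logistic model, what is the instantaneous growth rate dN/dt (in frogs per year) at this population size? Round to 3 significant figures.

376 frogs per year

dN/dt = rN(1 − N/K) = 0.293 × 1740 × (1 − 1740/6630).
1 − 1740/6630 = 0.73756; dN/dt = 0.293 × 1740 × 0.73756 = 376.02.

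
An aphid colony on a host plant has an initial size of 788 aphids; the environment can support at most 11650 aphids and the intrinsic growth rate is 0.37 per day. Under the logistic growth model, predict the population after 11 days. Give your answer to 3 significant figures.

9430 aphids

A = (K − N₀)/N₀ = (11650 − 788)/788 = 13.784.
N(t) = K/(1 + A·e^(−rt)) = 11650/(1 + 13.784×e^(−0.37×11)).
e^(−4.07) = 0.017077; denominator = 1 + 13.784×0.017077 = 1.2354.
N = 11650/1.2354 = 9430.15.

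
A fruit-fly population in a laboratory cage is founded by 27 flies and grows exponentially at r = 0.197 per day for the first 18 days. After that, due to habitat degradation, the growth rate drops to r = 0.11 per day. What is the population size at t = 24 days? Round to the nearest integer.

1811 flies

Phase 1: N(18) = 27·e^(0.197×18) = 27·e^3.546 = 936.207.
Phase 2 runs for 24 − 18 = 6 days at r = 0.11.
N(24) = 936.207·e^(0.11×6) = 936.207·e^0.66 = 1811.37.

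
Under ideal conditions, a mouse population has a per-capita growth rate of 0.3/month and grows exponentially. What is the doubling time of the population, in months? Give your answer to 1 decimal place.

Doubling time t_d = ln(2)/r = 0.6931/0.3 = 2.3105.

2.3 months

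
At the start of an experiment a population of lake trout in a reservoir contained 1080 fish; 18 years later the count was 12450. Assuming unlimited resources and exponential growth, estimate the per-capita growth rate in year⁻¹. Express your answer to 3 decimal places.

0.136 per year

From N(t) = N₀·e^(rt): e^(r·18) = 12450/1080 = 11.528.
r·18 = ln(11.528) = 2.4448, so r = 2.4448/18 = 0.13582.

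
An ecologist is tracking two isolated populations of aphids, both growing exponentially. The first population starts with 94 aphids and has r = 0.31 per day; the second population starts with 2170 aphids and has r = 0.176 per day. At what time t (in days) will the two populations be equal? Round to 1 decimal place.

Set 94·e^(0.31t) = 2170·e^(0.176t).
e^((0.31 − 0.176)t) = 2170/94 → e^(0.134·t) = 23.085.
0.134·t = ln(23.085) = 3.1392, so t = 3.1392/0.134 = 23.427.

23.4 days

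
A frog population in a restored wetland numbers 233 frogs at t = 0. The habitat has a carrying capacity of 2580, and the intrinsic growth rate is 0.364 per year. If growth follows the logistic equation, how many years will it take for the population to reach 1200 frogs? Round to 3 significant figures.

5.96 years

A = (K − N₀)/N₀ = (2580 − 233)/233 = 10.073.
Solve 2580/(1 + 10.073·e^(−0.364t)) = 1200: 1 + 10.073·e^(−0.364t) = 2.15, so e^(−0.364t) = 0.114167.
−0.364·t = ln(0.114167) = -2.1701, so t = 2.1701/0.364 = 5.9618.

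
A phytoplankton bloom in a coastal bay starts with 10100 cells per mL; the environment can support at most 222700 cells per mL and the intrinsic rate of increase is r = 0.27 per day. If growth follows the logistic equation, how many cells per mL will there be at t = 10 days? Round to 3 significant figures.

92200 cells per mL

A = (K − N₀)/N₀ = (222700 − 10100)/10100 = 21.05.
N(t) = K/(1 + A·e^(−rt)) = 222700/(1 + 21.05×e^(−0.27×10)).
e^(−2.7) = 0.067206; denominator = 1 + 21.05×0.067206 = 2.4146.
N = 222700/2.4146 = 92229.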